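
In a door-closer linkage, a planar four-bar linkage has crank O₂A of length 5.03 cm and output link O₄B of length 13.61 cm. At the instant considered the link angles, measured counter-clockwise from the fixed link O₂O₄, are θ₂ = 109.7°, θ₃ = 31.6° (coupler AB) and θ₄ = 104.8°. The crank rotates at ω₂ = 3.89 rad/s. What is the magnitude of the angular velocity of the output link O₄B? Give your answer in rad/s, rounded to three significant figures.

1.47

ω₂ = 3.89 rad/s
Differentiating the loop-closure r₂e^{iθ₂}+r₃e^{iθ₃}=r₁+r₄e^{iθ₄} gives r₂ω₂e^{iθ₂}+r₃ω₃e^{iθ₃}=r₄ω₄e^{iθ₄}.
Eliminating the other unknown: ω₄ = r₂ω₂ sin(θ₂−θ₃) / [r₄ sin(θ₄−θ₃)].
Numerator sine = +0.97851; denominator sine = +0.95732.
Result = 0.0503·3.89·(+0.97851) / (0.1361·(+0.95732)) = +1.4695 rad/s; magnitude 1.4695 rad/s.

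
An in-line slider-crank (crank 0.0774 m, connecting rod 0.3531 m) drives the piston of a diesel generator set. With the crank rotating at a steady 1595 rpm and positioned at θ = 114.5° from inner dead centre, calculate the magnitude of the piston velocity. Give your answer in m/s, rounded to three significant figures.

ω = 2π·1595/60 = 167 rad/s
For an in-line slider-crank, x = r cosθ + √(L² − r² sin²θ), so v = −rω sinθ·[1 + r cosθ/√(L² − r² sin²θ)].
With r = 0.0774 m, L = 0.3531 m, θ = 114.5°: √(L² − r² sin²θ) = 0.346 m.
v = −0.0774·167·0.90996·[1 + 0.0774·-0.41469/0.346] = -10.673 m/s.
|v| = 10.673 m/s.

10.7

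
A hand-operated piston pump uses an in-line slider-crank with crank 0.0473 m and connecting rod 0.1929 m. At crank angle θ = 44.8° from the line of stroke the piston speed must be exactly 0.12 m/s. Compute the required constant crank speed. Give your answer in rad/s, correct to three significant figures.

For an in-line slider-crank, |v_piston| = rω|sinθ|·[1 + r cosθ/√(L² − r² sin²θ)].
With r = 0.0473 m, L = 0.1929 m, θ = 44.8°: the bracketed kinematic factor |dx/dθ| = 0.039217 m.
ω = v/|dx/dθ| = 0.12/0.039217 = 3.0599 rad/s.

3.06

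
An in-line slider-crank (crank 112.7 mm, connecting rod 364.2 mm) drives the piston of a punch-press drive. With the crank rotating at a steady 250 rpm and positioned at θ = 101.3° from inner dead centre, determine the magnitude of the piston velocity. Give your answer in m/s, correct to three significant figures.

2.71

ω = 2π·250/60 = 26.18 rad/s
For an in-line slider-crank, x = r cosθ + √(L² − r² sin²θ), so v = −rω sinθ·[1 + r cosθ/√(L² − r² sin²θ)].
With r = 0.1127 m, L = 0.3642 m, θ = 101.3°: √(L² − r² sin²θ) = 0.34703 m.
v = −0.1127·26.18·0.98061·[1 + 0.1127·-0.19595/0.34703] = -2.7092 m/s.
|v| = 2.7092 m/s.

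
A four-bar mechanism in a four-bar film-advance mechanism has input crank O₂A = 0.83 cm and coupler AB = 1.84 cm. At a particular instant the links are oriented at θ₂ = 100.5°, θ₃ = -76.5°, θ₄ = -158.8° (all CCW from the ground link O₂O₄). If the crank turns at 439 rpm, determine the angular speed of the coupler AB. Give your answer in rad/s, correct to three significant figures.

20.6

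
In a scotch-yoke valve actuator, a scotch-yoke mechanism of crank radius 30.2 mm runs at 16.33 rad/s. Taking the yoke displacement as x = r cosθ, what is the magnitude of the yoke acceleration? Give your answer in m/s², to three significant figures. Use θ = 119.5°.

3.97

ω = 16.33 rad/s
x = r cosθ ⇒ ẍ = −rω² cosθ (ω constant).
|a| = rω²|cosθ| = 0.0302·(16.33)²·|cos 119.5°| = 3.9657 m/s².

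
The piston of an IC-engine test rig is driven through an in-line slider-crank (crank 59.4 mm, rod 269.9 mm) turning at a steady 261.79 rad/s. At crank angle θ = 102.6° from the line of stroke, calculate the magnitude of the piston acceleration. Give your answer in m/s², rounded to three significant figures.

ω = 261.8 rad/s
x(θ) = r cosθ + √(L² − r² sin²θ); with ω constant, a = ω²·d²x/dθ².
d²x/dθ² = −r cosθ − r²(cos2θ)/√u − r⁴ sin²2θ/(4u^{3/2}),  u = L² − r² sin²θ = 0.0694856 m².
Substituting r = 0.0594 m, L = 0.2699 m, θ = 102.6°: d²x/dθ² = +0.025038 m.
a = ω²·d²x/dθ² = (261.8)²·(+0.025038) = +1716 m/s²;  |a| = 1716 m/s².

1720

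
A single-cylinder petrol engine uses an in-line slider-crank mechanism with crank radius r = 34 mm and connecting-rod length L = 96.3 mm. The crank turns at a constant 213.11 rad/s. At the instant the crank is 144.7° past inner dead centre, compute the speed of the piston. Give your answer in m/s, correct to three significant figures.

2.95

ω = 213.1 rad/s
For an in-line slider-crank, x = r cosθ + √(L² − r² sin²θ), so v = −rω sinθ·[1 + r cosθ/√(L² − r² sin²θ)].
With r = 0.034 m, L = 0.0963 m, θ = 144.7°: √(L² − r² sin²θ) = 0.094274 m.
v = −0.034·213.1·0.57786·[1 + 0.034·-0.81614/0.094274] = -2.9546 m/s.
|v| = 2.9546 m/s.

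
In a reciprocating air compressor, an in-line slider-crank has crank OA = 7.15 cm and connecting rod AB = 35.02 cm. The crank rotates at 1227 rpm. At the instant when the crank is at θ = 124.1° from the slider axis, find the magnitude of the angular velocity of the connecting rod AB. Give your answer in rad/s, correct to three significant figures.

ω = 128.5 rad/s (converted from 1227 rpm).
The rod makes angle φ with the slider axis where L sinφ = r sinθ; differentiating, L cosφ·φ̇ = r ω cosθ.
L cosφ = √(L² − r² sin²θ) = 0.34516 m.
|ω_rod| = r ω |cosθ| / √(L² − r² sin²θ) = 0.0715·128.5·0.56064/0.34516 = 14.923 rad/s.

14.9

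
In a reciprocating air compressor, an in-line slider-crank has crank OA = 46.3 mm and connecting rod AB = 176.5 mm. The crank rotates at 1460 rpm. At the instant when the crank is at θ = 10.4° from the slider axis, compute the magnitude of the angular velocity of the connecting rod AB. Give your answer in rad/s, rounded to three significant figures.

39.5

ω = 152.9 rad/s (converted from 1460 rpm).
The rod makes angle φ with the slider axis where L sinφ = r sinθ; differentiating, L cosφ·φ̇ = r ω cosθ.
L cosφ = √(L² − r² sin²θ) = 0.1763 m.
|ω_rod| = r ω |cosθ| / √(L² − r² sin²θ) = 0.0463·152.9·0.98357/0.1763 = 39.492 rad/s.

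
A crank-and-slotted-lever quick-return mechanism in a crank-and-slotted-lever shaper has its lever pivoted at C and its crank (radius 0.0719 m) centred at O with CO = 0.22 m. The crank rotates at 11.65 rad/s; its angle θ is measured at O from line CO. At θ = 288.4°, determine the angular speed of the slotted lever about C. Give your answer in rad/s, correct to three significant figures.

ω = 11.65 rad/s
Crank pin A relative to C: A = (d + r cosθ, r sinθ); lever angle φ = atan2(r sinθ, d + r cosθ).
Differentiating tanφ: φ̇ = rω(d cosθ + r)/(d² + r² + 2dr cosθ).
d² + r² + 2dr cosθ = |CA|² = 0.0635555 m²;  d cosθ + r = +0.14134 m.
|ω_lever| = |0.0719·11.65·+0.14134| / 0.0635555 = 1.8628 rad/s.

1.86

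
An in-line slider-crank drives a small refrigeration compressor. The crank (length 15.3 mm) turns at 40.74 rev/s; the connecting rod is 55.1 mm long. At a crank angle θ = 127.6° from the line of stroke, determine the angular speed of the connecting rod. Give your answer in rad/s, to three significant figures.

44.5

ω = 256 rad/s (converted from 40.74 rev/s).
The rod makes angle φ with the slider axis where L sinφ = r sinθ; differentiating, L cosφ·φ̇ = r ω cosθ.
L cosφ = √(L² − r² sin²θ) = 0.05375 m.
|ω_rod| = r ω |cosθ| / √(L² − r² sin²θ) = 0.0153·256·0.61015/0.05375 = 44.458 rad/s.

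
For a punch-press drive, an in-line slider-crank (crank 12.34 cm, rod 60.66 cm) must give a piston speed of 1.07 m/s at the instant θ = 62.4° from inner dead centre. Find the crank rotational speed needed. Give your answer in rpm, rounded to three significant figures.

For an in-line slider-crank, |v_piston| = rω|sinθ|·[1 + r cosθ/√(L² − r² sin²θ)].
With r = 0.1234 m, L = 0.6066 m, θ = 62.4°: the bracketed kinematic factor |dx/dθ| = 0.11984 m.
ω = v/|dx/dθ| = 1.07/0.11984 = 8.9289 rad/s.
N = 60ω/(2π) = 85.264 rpm.

85.3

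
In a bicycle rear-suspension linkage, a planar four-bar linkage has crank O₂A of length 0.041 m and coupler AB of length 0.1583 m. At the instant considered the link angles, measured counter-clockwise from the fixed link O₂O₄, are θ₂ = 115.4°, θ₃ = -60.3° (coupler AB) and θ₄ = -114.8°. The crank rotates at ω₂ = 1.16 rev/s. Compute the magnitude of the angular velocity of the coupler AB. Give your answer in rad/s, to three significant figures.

1.78

ω₂ = 7.288 rad/s (from 1.16 rev/s).
Differentiating the loop-closure r₂e^{iθ₂}+r₃e^{iθ₃}=r₁+r₄e^{iθ₄} gives r₂ω₂e^{iθ₂}+r₃ω₃e^{iθ₃}=r₄ω₄e^{iθ₄}.
Eliminating the other unknown: ω₃ = r₂ω₂ sin(θ₄−θ₂) / [r₃ sin(θ₃−θ₄)].
Numerator sine = +0.76828; denominator sine = +0.81412.
Result = 0.041·7.288·(+0.76828) / (0.1583·(+0.81412)) = +1.7815 rad/s; magnitude 1.7815 rad/s.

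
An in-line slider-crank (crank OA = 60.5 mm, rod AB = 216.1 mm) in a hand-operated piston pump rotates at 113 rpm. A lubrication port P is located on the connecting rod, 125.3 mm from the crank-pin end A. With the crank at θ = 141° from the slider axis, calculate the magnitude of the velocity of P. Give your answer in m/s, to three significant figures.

ω = 11.83 rad/s.  Crank-pin speed |V_A| = rω = 0.71592 m/s, perpendicular to OA.
Rod angle: sinφ = −(r/L) sinθ ⇒ φ = -10.148°; ω_rod = −rω cosθ/√(L²−r²sin²θ) = +2.6155 rad/s.
V_P = V_A + ω_rod × AP, with AP = 0.1253 m along the rod.
Components: V_Px = −rω sinθ − a·ω_rod·sinφ = -0.3928 m/s;  V_Py = rω cosθ + a·ω_rod·cosφ = -0.23377 m/s.
|V_P| = √(V_Px² + V_Py²) = 0.4571 m/s.

0.457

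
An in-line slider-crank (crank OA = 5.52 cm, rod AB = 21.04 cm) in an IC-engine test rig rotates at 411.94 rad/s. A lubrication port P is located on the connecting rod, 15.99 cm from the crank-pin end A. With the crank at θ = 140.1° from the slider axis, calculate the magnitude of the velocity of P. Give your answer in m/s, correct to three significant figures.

ω = 411.9 rad/s.  Crank-pin speed |V_A| = rω = 22.739 m/s, perpendicular to OA.
Rod angle: sinφ = −(r/L) sinθ ⇒ φ = -9.688°; ω_rod = −rω cosθ/√(L²−r²sin²θ) = +84.111 rad/s.
V_P = V_A + ω_rod × AP, with AP = 0.1599 m along the rod.
Components: V_Px = −rω sinθ − a·ω_rod·sinφ = -12.323 m/s;  V_Py = rω cosθ + a·ω_rod·cosφ = -4.187 m/s.
|V_P| = √(V_Px² + V_Py²) = 13.015 m/s.

13.0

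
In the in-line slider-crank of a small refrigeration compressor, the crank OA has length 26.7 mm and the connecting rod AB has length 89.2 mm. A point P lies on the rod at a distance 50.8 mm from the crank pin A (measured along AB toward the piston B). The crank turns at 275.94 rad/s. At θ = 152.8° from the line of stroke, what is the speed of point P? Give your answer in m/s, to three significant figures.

ω = 275.9 rad/s.  Crank-pin speed |V_A| = rω = 7.3676 m/s, perpendicular to OA.
Rod angle: sinφ = −(r/L) sinθ ⇒ φ = -7.864°; ω_rod = −rω cosθ/√(L²−r²sin²θ) = +74.16 rad/s.
V_P = V_A + ω_rod × AP, with AP = 0.0508 m along the rod.
Components: V_Px = −rω sinθ − a·ω_rod·sinφ = -2.8523 m/s;  V_Py = rω cosθ + a·ω_rod·cosφ = -2.821 m/s.
|V_P| = √(V_Px² + V_Py²) = 4.0116 m/s.

4.01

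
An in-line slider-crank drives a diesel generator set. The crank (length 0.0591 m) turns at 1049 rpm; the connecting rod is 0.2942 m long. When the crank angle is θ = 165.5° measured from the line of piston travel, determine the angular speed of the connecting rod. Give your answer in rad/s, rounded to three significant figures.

21.4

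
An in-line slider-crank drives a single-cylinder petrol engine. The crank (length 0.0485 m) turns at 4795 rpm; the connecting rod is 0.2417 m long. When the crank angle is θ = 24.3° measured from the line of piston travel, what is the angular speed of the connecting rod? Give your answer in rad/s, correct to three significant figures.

92.1

ω = 502.1 rad/s (converted from 4795 rpm).
The rod makes angle φ with the slider axis where L sinφ = r sinθ; differentiating, L cosφ·φ̇ = r ω cosθ.
L cosφ = √(L² − r² sin²θ) = 0.24087 m.
|ω_rod| = r ω |cosθ| / √(L² − r² sin²θ) = 0.0485·502.1·0.91140/0.24087 = 92.146 rad/s.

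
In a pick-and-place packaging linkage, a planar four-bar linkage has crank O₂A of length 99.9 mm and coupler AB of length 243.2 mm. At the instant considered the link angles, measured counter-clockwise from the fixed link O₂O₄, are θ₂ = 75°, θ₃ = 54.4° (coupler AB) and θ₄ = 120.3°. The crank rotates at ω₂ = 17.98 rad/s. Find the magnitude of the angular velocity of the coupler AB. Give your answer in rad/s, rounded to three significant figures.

ω₂ = 17.98 rad/s
Differentiating the loop-closure r₂e^{iθ₂}+r₃e^{iθ₃}=r₁+r₄e^{iθ₄} gives r₂ω₂e^{iθ₂}+r₃ω₃e^{iθ₃}=r₄ω₄e^{iθ₄}.
Eliminating the other unknown: ω₃ = r₂ω₂ sin(θ₄−θ₂) / [r₃ sin(θ₃−θ₄)].
Numerator sine = +0.71080; denominator sine = -0.91283.
Result = 0.0999·17.98·(+0.71080) / (0.2432·(-0.91283)) = -5.751 rad/s; magnitude 5.751 rad/s.

5.75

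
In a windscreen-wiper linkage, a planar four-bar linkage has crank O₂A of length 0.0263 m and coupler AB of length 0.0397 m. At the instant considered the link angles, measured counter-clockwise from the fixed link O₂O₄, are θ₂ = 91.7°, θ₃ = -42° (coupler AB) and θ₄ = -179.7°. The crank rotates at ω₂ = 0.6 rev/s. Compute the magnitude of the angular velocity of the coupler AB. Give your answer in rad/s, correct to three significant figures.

ω₂ = 3.77 rad/s (from 0.6 rev/s).
Differentiating the loop-closure r₂e^{iθ₂}+r₃e^{iθ₃}=r₁+r₄e^{iθ₄} gives r₂ω₂e^{iθ₂}+r₃ω₃e^{iθ₃}=r₄ω₄e^{iθ₄}.
Eliminating the other unknown: ω₃ = r₂ω₂ sin(θ₄−θ₂) / [r₃ sin(θ₃−θ₄)].
Numerator sine = +0.99970; denominator sine = +0.67301.
Result = 0.0263·3.77·(+0.99970) / (0.0397·(+0.67301)) = +3.7097 rad/s; magnitude 3.7097 rad/s.

3.71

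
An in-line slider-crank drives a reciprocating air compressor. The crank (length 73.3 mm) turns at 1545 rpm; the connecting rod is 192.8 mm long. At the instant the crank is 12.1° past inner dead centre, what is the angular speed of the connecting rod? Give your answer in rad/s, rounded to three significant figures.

60.3

ω = 161.8 rad/s (converted from 1545 rpm).
The rod makes angle φ with the slider axis where L sinφ = r sinθ; differentiating, L cosφ·φ̇ = r ω cosθ.
L cosφ = √(L² − r² sin²θ) = 0.19219 m.
|ω_rod| = r ω |cosθ| / √(L² − r² sin²θ) = 0.0733·161.8·0.97778/0.19219 = 60.337 rad/s.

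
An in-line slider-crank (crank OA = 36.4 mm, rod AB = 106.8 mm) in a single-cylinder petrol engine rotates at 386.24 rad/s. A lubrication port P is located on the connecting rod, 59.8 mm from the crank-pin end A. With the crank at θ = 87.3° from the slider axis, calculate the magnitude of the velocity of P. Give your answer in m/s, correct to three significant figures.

14.2

ω = 386.2 rad/s.  Crank-pin speed |V_A| = rω = 14.059 m/s, perpendicular to OA.
Rod angle: sinφ = −(r/L) sinθ ⇒ φ = -19.904°; ω_rod = −rω cosθ/√(L²−r²sin²θ) = -6.595 rad/s.
V_P = V_A + ω_rod × AP, with AP = 0.0598 m along the rod.
Components: V_Px = −rω sinθ − a·ω_rod·sinφ = -14.178 m/s;  V_Py = rω cosθ + a·ω_rod·cosφ = +0.29145 m/s.
|V_P| = √(V_Px² + V_Py²) = 14.181 m/s.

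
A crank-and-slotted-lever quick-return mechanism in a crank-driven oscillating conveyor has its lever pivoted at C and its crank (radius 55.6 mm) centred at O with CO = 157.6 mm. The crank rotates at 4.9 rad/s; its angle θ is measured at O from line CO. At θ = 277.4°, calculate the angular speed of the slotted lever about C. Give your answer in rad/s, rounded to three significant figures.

0.685

ω = 4.9 rad/s
Crank pin A relative to C: A = (d + r cosθ, r sinθ); lever angle φ = atan2(r sinθ, d + r cosθ).
Differentiating tanφ: φ̇ = rω(d cosθ + r)/(d² + r² + 2dr cosθ).
d² + r² + 2dr cosθ = |CA|² = 0.0301863 m²;  d cosθ + r = +0.075898 m.
|ω_lever| = |0.0556·4.9·+0.075898| / 0.0301863 = 0.685 rad/s.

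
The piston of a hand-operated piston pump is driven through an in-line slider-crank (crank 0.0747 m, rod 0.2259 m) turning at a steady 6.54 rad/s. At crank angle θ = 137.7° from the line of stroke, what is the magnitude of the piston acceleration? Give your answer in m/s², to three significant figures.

2.23

ω = 6.54 rad/s
x(θ) = r cosθ + √(L² − r² sin²θ); with ω constant, a = ω²·d²x/dθ².
d²x/dθ² = −r cosθ − r²(cos2θ)/√u − r⁴ sin²2θ/(4u^{3/2}),  u = L² − r² sin²θ = 0.0485033 m².
Substituting r = 0.0747 m, L = 0.2259 m, θ = 137.7°: d²x/dθ² = +0.052144 m.
a = ω²·d²x/dθ² = (6.54)²·(+0.052144) = +2.2303 m/s²;  |a| = 2.2303 m/s².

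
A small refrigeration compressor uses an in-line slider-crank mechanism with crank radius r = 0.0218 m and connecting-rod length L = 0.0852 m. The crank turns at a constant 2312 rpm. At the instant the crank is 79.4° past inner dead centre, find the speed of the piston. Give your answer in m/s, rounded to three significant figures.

ω = 2π·2312/60 = 242.1 rad/s
For an in-line slider-crank, x = r cosθ + √(L² − r² sin²θ), so v = −rω sinθ·[1 + r cosθ/√(L² − r² sin²θ)].
With r = 0.0218 m, L = 0.0852 m, θ = 79.4°: √(L² − r² sin²θ) = 0.082461 m.
v = −0.0218·242.1·0.98294·[1 + 0.0218·0.18395/0.082461] = -5.4403 m/s.
|v| = 5.4403 m/s.

5.44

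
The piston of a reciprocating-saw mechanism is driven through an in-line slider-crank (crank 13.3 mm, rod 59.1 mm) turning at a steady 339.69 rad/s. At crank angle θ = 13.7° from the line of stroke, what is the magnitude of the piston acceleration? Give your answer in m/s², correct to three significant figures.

1800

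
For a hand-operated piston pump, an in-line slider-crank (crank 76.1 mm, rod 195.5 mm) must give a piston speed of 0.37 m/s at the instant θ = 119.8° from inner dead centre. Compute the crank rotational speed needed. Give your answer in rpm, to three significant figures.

67.3

For an in-line slider-crank, |v_piston| = rω|sinθ|·[1 + r cosθ/√(L² − r² sin²θ)].
With r = 0.0761 m, L = 0.1955 m, θ = 119.8°: the bracketed kinematic factor |dx/dθ| = 0.052464 m.
ω = v/|dx/dθ| = 0.37/0.052464 = 7.0524 rad/s.
N = 60ω/(2π) = 67.346 rpm.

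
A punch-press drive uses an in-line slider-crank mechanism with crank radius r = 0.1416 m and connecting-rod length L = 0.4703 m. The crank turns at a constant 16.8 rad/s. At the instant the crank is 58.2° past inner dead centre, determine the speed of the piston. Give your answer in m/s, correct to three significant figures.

ω = 16.8 rad/s
For an in-line slider-crank, x = r cosθ + √(L² − r² sin²θ), so v = −rω sinθ·[1 + r cosθ/√(L² − r² sin²θ)].
With r = 0.1416 m, L = 0.4703 m, θ = 58.2°: √(L² − r² sin²θ) = 0.45464 m.
v = −0.1416·16.8·0.84989·[1 + 0.1416·0.52696/0.45464] = -2.3536 m/s.
|v| = 2.3536 m/s.

2.35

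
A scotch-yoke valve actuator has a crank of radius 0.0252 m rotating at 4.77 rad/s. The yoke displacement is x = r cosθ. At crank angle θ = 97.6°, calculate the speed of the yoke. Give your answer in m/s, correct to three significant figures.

ω = 4.77 rad/s
x = r cosθ ⇒ ẋ = −rω sinθ.
|v| = rω|sinθ| = 0.0252·4.77·|sin 97.6°| = 0.11915 m/s.

0.119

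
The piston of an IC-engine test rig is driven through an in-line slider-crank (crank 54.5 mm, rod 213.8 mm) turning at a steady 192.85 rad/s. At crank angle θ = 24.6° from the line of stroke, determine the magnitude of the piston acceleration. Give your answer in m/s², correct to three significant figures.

ω = 192.8 rad/s
x(θ) = r cosθ + √(L² − r² sin²θ); with ω constant, a = ω²·d²x/dθ².
d²x/dθ² = −r cosθ − r²(cos2θ)/√u − r⁴ sin²2θ/(4u^{3/2}),  u = L² − r² sin²θ = 0.0451957 m².
Substituting r = 0.0545 m, L = 0.2138 m, θ = 24.6°: d²x/dθ² = -0.058814 m.
a = ω²·d²x/dθ² = (192.8)²·(-0.058814) = -2187.4 m/s²;  |a| = 2187.4 m/s².

2190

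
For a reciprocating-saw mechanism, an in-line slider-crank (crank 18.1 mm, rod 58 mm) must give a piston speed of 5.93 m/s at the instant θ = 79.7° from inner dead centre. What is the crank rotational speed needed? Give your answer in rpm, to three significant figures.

For an in-line slider-crank, |v_piston| = rω|sinθ|·[1 + r cosθ/√(L² − r² sin²θ)].
With r = 0.0181 m, L = 0.058 m, θ = 79.7°: the bracketed kinematic factor |dx/dθ| = 0.018852 m.
ω = v/|dx/dθ| = 5.93/0.018852 = 314.55 rad/s.
N = 60ω/(2π) = 3003.7 rpm.

3000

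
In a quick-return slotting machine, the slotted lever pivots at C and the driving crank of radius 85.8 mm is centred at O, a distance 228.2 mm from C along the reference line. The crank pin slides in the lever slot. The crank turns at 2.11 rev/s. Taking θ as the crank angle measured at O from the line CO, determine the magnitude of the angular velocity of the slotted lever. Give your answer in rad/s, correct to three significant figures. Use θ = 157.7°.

ω = 13.26 rad/s (from 2.11 rev/s).
Crank pin A relative to C: A = (d + r cosθ, r sinθ); lever angle φ = atan2(r sinθ, d + r cosθ).
Differentiating tanφ: φ̇ = rω(d cosθ + r)/(d² + r² + 2dr cosθ).
d² + r² + 2dr cosθ = |CA|² = 0.0232065 m²;  d cosθ + r = -0.12533 m.
|ω_lever| = |0.0858·13.26·-0.12533| / 0.0232065 = 6.1433 rad/s.

6.14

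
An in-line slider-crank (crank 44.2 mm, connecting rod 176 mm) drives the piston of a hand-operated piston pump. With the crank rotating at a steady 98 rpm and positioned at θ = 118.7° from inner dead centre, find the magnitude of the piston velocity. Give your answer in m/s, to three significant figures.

0.349

ω = 2π·98/60 = 10.26 rad/s
For an in-line slider-crank, x = r cosθ + √(L² − r² sin²θ), so v = −rω sinθ·[1 + r cosθ/√(L² − r² sin²θ)].
With r = 0.0442 m, L = 0.176 m, θ = 118.7°: √(L² − r² sin²θ) = 0.17168 m.
v = −0.0442·10.26·0.87715·[1 + 0.0442·-0.48022/0.17168] = -0.34868 m/s.
|v| = 0.34868 m/s.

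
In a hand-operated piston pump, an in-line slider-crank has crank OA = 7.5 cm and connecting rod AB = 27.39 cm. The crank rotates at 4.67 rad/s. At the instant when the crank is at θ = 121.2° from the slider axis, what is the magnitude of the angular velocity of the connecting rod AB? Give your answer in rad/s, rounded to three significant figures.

0.681

ω = 4.67 rad/s
The rod makes angle φ with the slider axis where L sinφ = r sinθ; differentiating, L cosφ·φ̇ = r ω cosθ.
L cosφ = √(L² − r² sin²θ) = 0.26628 m.
|ω_rod| = r ω |cosθ| / √(L² − r² sin²θ) = 0.075·4.67·0.51803/0.26628 = 0.68138 rad/s.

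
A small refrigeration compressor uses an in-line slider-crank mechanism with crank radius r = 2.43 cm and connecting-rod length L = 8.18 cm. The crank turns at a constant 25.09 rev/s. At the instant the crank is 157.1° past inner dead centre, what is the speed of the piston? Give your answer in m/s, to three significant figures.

1.08

ω = 2π·25.1 = 157.6 rad/s
For an in-line slider-crank, x = r cosθ + √(L² − r² sin²θ), so v = −rω sinθ·[1 + r cosθ/√(L² − r² sin²θ)].
With r = 0.0243 m, L = 0.0818 m, θ = 157.1°: √(L² − r² sin²θ) = 0.081252 m.
v = −0.0243·157.6·0.38912·[1 + 0.0243·-0.92119/0.081252] = -1.08 m/s.
|v| = 1.08 m/s.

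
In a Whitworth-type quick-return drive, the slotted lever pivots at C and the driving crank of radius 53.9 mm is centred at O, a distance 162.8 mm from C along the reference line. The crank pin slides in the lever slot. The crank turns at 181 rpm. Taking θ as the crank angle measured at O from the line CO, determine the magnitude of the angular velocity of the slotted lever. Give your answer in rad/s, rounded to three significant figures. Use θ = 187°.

9.18

ω = 18.95 rad/s (from 181 rpm).
Crank pin A relative to C: A = (d + r cosθ, r sinθ); lever angle φ = atan2(r sinθ, d + r cosθ).
Differentiating tanφ: φ̇ = rω(d cosθ + r)/(d² + r² + 2dr cosθ).
d² + r² + 2dr cosθ = |CA|² = 0.01199 m²;  d cosθ + r = -0.10769 m.
|ω_lever| = |0.0539·18.95·-0.10769| / 0.01199 = 9.1757 rad/s.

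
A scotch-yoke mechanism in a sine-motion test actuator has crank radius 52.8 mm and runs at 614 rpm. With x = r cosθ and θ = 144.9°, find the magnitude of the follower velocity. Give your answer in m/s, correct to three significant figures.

ω = 64.3 rad/s (from 614 rpm).
x = r cosθ ⇒ ẋ = −rω sinθ.
|v| = rω|sinθ| = 0.0528·64.3·|sin 144.9°| = 1.9521 m/s.

1.95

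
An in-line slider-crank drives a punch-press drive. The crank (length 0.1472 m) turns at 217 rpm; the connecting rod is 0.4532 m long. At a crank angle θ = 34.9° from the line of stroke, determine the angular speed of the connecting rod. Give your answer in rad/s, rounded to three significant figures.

6.16

ω = 22.72 rad/s (converted from 217 rpm).
The rod makes angle φ with the slider axis where L sinφ = r sinθ; differentiating, L cosφ·φ̇ = r ω cosθ.
L cosφ = √(L² − r² sin²θ) = 0.44531 m.
|ω_rod| = r ω |cosθ| / √(L² − r² sin²θ) = 0.1472·22.72·0.82015/0.44531 = 6.1607 rad/s.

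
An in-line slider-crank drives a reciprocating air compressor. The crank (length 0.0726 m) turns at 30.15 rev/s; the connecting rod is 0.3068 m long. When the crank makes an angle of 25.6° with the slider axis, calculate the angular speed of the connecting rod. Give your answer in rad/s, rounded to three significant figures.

40.6

ω = 189.4 rad/s (converted from 30.15 rev/s).
The rod makes angle φ with the slider axis where L sinφ = r sinθ; differentiating, L cosφ·φ̇ = r ω cosθ.
L cosφ = √(L² − r² sin²θ) = 0.30519 m.
|ω_rod| = r ω |cosθ| / √(L² − r² sin²θ) = 0.0726·189.4·0.90183/0.30519 = 40.64 rad/s.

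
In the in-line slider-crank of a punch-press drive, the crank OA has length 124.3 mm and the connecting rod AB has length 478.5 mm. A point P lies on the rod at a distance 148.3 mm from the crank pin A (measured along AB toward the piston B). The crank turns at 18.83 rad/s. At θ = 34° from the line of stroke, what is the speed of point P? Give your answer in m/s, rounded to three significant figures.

1.94

ω = 18.83 rad/s.  Crank-pin speed |V_A| = rω = 2.3406 m/s, perpendicular to OA.
Rod angle: sinφ = −(r/L) sinθ ⇒ φ = -8.352°; ω_rod = −rω cosθ/√(L²−r²sin²θ) = -4.0987 rad/s.
V_P = V_A + ω_rod × AP, with AP = 0.1483 m along the rod.
Components: V_Px = −rω sinθ − a·ω_rod·sinφ = -1.3971 m/s;  V_Py = rω cosθ + a·ω_rod·cosφ = +1.339 m/s.
|V_P| = √(V_Px² + V_Py²) = 1.9352 m/s.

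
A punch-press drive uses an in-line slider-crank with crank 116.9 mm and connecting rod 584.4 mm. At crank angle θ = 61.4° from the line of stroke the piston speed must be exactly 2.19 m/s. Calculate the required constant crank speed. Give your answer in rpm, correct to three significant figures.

186

For an in-line slider-crank, |v_piston| = rω|sinθ|·[1 + r cosθ/√(L² − r² sin²θ)].
With r = 0.1169 m, L = 0.5844 m, θ = 61.4°: the bracketed kinematic factor |dx/dθ| = 0.11262 m.
ω = v/|dx/dθ| = 2.19/0.11262 = 19.446 rad/s.
N = 60ω/(2π) = 185.7 rpm.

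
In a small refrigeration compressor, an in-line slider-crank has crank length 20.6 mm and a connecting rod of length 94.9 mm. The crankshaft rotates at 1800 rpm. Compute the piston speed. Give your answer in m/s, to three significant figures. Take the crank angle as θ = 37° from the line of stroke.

2.75

ω = 2π·1800/60 = 188.5 rad/s
For an in-line slider-crank, x = r cosθ + √(L² − r² sin²θ), so v = −rω sinθ·[1 + r cosθ/√(L² − r² sin²θ)].
With r = 0.0206 m, L = 0.0949 m, θ = 37°: √(L² − r² sin²θ) = 0.094087 m.
v = −0.0206·188.5·0.60182·[1 + 0.0206·0.79864/0.094087] = -2.7455 m/s.
|v| = 2.7455 m/s.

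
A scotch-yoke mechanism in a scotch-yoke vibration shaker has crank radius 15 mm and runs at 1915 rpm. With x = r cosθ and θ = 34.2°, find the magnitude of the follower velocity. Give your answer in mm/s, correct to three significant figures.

1690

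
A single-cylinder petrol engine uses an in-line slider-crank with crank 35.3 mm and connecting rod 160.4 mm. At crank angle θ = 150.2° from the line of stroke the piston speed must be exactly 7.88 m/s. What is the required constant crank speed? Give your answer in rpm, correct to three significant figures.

For an in-line slider-crank, |v_piston| = rω|sinθ|·[1 + r cosθ/√(L² − r² sin²θ)].
With r = 0.0353 m, L = 0.1604 m, θ = 150.2°: the bracketed kinematic factor |dx/dθ| = 0.014173 m.
ω = v/|dx/dθ| = 7.88/0.014173 = 556 rad/s.
N = 60ω/(2π) = 5309.4 rpm.

5310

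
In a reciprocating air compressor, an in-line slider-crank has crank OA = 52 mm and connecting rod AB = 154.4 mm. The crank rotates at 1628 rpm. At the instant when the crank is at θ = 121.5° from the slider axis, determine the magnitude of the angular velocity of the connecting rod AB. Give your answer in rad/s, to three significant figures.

ω = 170.5 rad/s (converted from 1628 rpm).
The rod makes angle φ with the slider axis where L sinφ = r sinθ; differentiating, L cosφ·φ̇ = r ω cosθ.
L cosφ = √(L² − r² sin²θ) = 0.1479 m.
|ω_rod| = r ω |cosθ| / √(L² − r² sin²θ) = 0.052·170.5·0.52250/0.1479 = 31.319 rad/s.

31.3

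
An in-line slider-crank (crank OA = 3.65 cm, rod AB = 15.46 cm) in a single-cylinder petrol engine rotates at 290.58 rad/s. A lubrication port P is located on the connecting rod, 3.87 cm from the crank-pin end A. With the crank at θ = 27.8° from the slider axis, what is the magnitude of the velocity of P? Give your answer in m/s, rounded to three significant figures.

8.75

ω = 290.6 rad/s.  Crank-pin speed |V_A| = rω = 10.606 m/s, perpendicular to OA.
Rod angle: sinφ = −(r/L) sinθ ⇒ φ = -6.322°; ω_rod = −rω cosθ/√(L²−r²sin²θ) = -61.057 rad/s.
V_P = V_A + ω_rod × AP, with AP = 0.0387 m along the rod.
Components: V_Px = −rω sinθ − a·ω_rod·sinφ = -5.2068 m/s;  V_Py = rω cosθ + a·ω_rod·cosφ = +7.0335 m/s.
|V_P| = √(V_Px² + V_Py²) = 8.751 m/s.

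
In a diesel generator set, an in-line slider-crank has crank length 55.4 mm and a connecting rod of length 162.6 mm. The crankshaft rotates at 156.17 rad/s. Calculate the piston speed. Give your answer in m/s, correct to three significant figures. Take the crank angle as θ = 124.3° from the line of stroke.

ω = 156.2 rad/s
For an in-line slider-crank, x = r cosθ + √(L² − r² sin²θ), so v = −rω sinθ·[1 + r cosθ/√(L² − r² sin²θ)].
With r = 0.0554 m, L = 0.1626 m, θ = 124.3°: √(L² − r² sin²θ) = 0.15603 m.
v = −0.0554·156.2·0.82610·[1 + 0.0554·-0.56353/0.15603] = -5.7172 m/s.
|v| = 5.7172 m/s.

5.72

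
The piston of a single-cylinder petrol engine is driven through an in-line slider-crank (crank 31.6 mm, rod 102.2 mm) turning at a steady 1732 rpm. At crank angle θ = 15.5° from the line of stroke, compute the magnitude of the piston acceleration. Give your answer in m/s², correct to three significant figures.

1280

ω = 2π·1732/60 = 181.4 rad/s
x(θ) = r cosθ + √(L² − r² sin²θ); with ω constant, a = ω²·d²x/dθ².
d²x/dθ² = −r cosθ − r²(cos2θ)/√u − r⁴ sin²2θ/(4u^{3/2}),  u = L² − r² sin²θ = 0.0103735 m².
Substituting r = 0.0316 m, L = 0.1022 m, θ = 15.5°: d²x/dθ² = -0.038917 m.
a = ω²·d²x/dθ² = (181.4)²·(-0.038917) = -1280.2 m/s²;  |a| = 1280.2 m/s².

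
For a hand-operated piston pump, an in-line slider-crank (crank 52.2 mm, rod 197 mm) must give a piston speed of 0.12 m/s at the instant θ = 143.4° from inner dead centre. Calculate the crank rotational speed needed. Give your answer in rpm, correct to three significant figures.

46.9

For an in-line slider-crank, |v_piston| = rω|sinθ|·[1 + r cosθ/√(L² − r² sin²θ)].
With r = 0.0522 m, L = 0.197 m, θ = 143.4°: the bracketed kinematic factor |dx/dθ| = 0.024418 m.
ω = v/|dx/dθ| = 0.12/0.024418 = 4.9144 rad/s.
N = 60ω/(2π) = 46.929 rpm.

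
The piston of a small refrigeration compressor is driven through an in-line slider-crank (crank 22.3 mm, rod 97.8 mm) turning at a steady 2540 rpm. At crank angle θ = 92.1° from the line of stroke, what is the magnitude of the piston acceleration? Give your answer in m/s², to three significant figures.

ω = 2π·2540/60 = 266 rad/s
x(θ) = r cosθ + √(L² − r² sin²θ); with ω constant, a = ω²·d²x/dθ².
d²x/dθ² = −r cosθ − r²(cos2θ)/√u − r⁴ sin²2θ/(4u^{3/2}),  u = L² − r² sin²θ = 0.00906822 m².
Substituting r = 0.0223 m, L = 0.0978 m, θ = 92.1°: d²x/dθ² = +0.0060249 m.
a = ω²·d²x/dθ² = (266)²·(+0.0060249) = +426.26 m/s²;  |a| = 426.26 m/s².

426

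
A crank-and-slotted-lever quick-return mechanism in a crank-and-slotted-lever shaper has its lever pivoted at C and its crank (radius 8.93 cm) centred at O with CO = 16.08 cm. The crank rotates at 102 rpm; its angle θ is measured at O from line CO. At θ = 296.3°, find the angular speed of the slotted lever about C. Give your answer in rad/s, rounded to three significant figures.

3.29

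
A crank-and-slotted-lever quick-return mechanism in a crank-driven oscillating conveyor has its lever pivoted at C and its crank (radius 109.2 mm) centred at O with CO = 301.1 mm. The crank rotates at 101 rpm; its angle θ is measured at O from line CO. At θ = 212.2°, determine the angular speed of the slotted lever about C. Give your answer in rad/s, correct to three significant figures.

ω = 10.58 rad/s (from 101 rpm).
Crank pin A relative to C: A = (d + r cosθ, r sinθ); lever angle φ = atan2(r sinθ, d + r cosθ).
Differentiating tanφ: φ̇ = rω(d cosθ + r)/(d² + r² + 2dr cosθ).
d² + r² + 2dr cosθ = |CA|² = 0.04694 m²;  d cosθ + r = -0.14559 m.
|ω_lever| = |0.1092·10.58·-0.14559| / 0.04694 = 3.5823 rad/s.

3.58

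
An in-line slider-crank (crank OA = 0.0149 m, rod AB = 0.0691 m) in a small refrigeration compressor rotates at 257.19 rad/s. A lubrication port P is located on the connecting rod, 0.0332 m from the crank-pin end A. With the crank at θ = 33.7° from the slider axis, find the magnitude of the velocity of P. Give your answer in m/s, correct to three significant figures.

ω = 257.2 rad/s.  Crank-pin speed |V_A| = rω = 3.8321 m/s, perpendicular to OA.
Rod angle: sinφ = −(r/L) sinθ ⇒ φ = -6.871°; ω_rod = −rω cosθ/√(L²−r²sin²θ) = -46.472 rad/s.
V_P = V_A + ω_rod × AP, with AP = 0.0332 m along the rod.
Components: V_Px = −rω sinθ − a·ω_rod·sinφ = -2.3108 m/s;  V_Py = rω cosθ + a·ω_rod·cosφ = +1.6564 m/s.
|V_P| = √(V_Px² + V_Py²) = 2.8431 m/s.

2.84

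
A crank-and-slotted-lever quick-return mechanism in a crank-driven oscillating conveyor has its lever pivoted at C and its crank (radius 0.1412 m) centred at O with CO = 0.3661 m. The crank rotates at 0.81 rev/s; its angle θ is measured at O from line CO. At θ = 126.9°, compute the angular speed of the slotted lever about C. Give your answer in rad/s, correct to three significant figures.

0.615

ω = 5.089 rad/s (from 0.81 rev/s).
Crank pin A relative to C: A = (d + r cosθ, r sinθ); lever angle φ = atan2(r sinθ, d + r cosθ).
Differentiating tanφ: φ̇ = rω(d cosθ + r)/(d² + r² + 2dr cosθ).
d² + r² + 2dr cosθ = |CA|² = 0.0918912 m²;  d cosθ + r = -0.078614 m.
|ω_lever| = |0.1412·5.089·-0.078614| / 0.0918912 = 0.61479 rad/s.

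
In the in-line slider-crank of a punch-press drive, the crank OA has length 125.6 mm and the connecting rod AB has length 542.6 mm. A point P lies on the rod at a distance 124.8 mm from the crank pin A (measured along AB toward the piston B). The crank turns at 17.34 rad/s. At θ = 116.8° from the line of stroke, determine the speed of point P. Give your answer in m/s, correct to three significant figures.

2.04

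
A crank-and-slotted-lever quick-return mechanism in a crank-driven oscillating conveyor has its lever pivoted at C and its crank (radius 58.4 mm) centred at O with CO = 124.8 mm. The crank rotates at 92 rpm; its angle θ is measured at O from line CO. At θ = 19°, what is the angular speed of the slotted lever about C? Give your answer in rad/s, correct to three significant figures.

3.03

ω = 9.634 rad/s (from 92 rpm).
Crank pin A relative to C: A = (d + r cosθ, r sinθ); lever angle φ = atan2(r sinθ, d + r cosθ).
Differentiating tanφ: φ̇ = rω(d cosθ + r)/(d² + r² + 2dr cosθ).
d² + r² + 2dr cosθ = |CA|² = 0.0327681 m²;  d cosθ + r = +0.1764 m.
|ω_lever| = |0.0584·9.634·+0.1764| / 0.0327681 = 3.0289 rad/s.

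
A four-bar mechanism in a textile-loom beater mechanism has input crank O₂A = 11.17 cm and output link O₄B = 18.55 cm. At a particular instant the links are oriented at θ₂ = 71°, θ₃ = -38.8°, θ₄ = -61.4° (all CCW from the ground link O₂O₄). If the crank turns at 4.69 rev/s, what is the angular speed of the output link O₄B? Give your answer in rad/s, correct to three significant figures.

43.4

ω₂ = 29.47 rad/s (from 4.69 rev/s).
Differentiating the loop-closure r₂e^{iθ₂}+r₃e^{iθ₃}=r₁+r₄e^{iθ₄} gives r₂ω₂e^{iθ₂}+r₃ω₃e^{iθ₃}=r₄ω₄e^{iθ₄}.
Eliminating the other unknown: ω₄ = r₂ω₂ sin(θ₂−θ₃) / [r₄ sin(θ₄−θ₃)].
Numerator sine = +0.94088; denominator sine = -0.38430.
Result = 0.1117·29.47·(+0.94088) / (0.1855·(-0.38430)) = -43.444 rad/s; magnitude 43.444 rad/s.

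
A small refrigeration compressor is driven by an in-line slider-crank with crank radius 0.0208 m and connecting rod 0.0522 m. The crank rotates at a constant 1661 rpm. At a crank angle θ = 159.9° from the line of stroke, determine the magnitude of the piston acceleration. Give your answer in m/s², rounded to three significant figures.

ω = 2π·1661/60 = 173.9 rad/s
x(θ) = r cosθ + √(L² − r² sin²θ); with ω constant, a = ω²·d²x/dθ².
d²x/dθ² = −r cosθ − r²(cos2θ)/√u − r⁴ sin²2θ/(4u^{3/2}),  u = L² − r² sin²θ = 0.00267374 m².
Substituting r = 0.0208 m, L = 0.0522 m, θ = 159.9°: d²x/dθ² = +0.013002 m.
a = ω²·d²x/dθ² = (173.9)²·(+0.013002) = +393.36 m/s²;  |a| = 393.36 m/s².

393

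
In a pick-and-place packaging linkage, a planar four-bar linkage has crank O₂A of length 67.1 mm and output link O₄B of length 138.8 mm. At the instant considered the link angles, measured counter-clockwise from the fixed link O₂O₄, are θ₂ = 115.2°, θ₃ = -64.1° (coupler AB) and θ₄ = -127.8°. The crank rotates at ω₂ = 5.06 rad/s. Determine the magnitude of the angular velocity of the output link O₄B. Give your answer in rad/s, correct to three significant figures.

ω₂ = 5.06 rad/s
Differentiating the loop-closure r₂e^{iθ₂}+r₃e^{iθ₃}=r₁+r₄e^{iθ₄} gives r₂ω₂e^{iθ₂}+r₃ω₃e^{iθ₃}=r₄ω₄e^{iθ₄}.
Eliminating the other unknown: ω₄ = r₂ω₂ sin(θ₂−θ₃) / [r₄ sin(θ₄−θ₃)].
Numerator sine = +0.01222; denominator sine = -0.89649.
Result = 0.0671·5.06·(+0.01222) / (0.1388·(-0.89649)) = -0.033335 rad/s; magnitude 0.033335 rad/s.

0.0333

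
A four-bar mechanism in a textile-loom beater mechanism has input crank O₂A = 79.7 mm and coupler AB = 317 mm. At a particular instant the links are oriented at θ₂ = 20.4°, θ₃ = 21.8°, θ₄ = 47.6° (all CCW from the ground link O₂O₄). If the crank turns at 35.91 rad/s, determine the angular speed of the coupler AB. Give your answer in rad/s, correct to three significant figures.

ω₂ = 35.91 rad/s
Differentiating the loop-closure r₂e^{iθ₂}+r₃e^{iθ₃}=r₁+r₄e^{iθ₄} gives r₂ω₂e^{iθ₂}+r₃ω₃e^{iθ₃}=r₄ω₄e^{iθ₄}.
Eliminating the other unknown: ω₃ = r₂ω₂ sin(θ₄−θ₂) / [r₃ sin(θ₃−θ₄)].
Numerator sine = +0.45710; denominator sine = -0.43523.
Result = 0.0797·35.91·(+0.45710) / (0.317·(-0.43523)) = -9.4821 rad/s; magnitude 9.4821 rad/s.

9.48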